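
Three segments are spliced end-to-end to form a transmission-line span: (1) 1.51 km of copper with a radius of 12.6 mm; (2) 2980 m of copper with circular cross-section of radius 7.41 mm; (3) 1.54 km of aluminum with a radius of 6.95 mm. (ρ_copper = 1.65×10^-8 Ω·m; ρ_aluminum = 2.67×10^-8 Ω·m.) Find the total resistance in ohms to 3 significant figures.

Seg 1: A = πr² = π(1.2600e-02 m)² = 4.988e-04 m²
R_1 = (1.65×10^-8)(1510)/(4.988e-04) = 0.04995 Ω
Seg 2: A = πr² = π(7.4100e-03 m)² = 1.725e-04 m²
R_2 = (1.65×10^-8)(2980)/(1.725e-04) = 0.285 Ω
Seg 3: A = πr² = π(6.9500e-03 m)² = 1.517e-04 m²
R_3 = (2.67×10^-8)(1540)/(1.517e-04) = 0.271 Ω
R_total = R_1 + R_2 + R_3 = 0.606 Ω

0.606 Ω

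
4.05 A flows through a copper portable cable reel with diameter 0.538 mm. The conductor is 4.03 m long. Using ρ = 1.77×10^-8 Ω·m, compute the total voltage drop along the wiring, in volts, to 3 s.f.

1.27 V

A = π(d/2)² = π(2.6900e-04 m)² = 2.273e-07 m²
R = ρL/A = (1.77×10^-8)(4.03)/(2.273e-07) = 0.3138 Ω
V = IR = 4.05 × 0.3138 = 1.27 V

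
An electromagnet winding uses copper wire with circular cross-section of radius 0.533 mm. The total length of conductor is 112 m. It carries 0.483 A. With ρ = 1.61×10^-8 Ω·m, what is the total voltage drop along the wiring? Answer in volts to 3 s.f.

A = πr² = π(5.3300e-04 m)² = 8.925e-07 m²
R = ρL/A = (1.61×10^-8)(112)/(8.925e-07) = 2.02 Ω
V = IR = 0.483 × 2.02 = 0.976 V

0.976 V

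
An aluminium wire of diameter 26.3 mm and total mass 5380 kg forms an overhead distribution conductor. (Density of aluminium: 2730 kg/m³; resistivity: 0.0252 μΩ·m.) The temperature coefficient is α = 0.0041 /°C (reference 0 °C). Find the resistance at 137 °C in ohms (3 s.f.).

ρ = 0.0252 μΩ·m = 2.52×10^-8 Ω·m
A = π(d/2)² = π(1.3150e-02 m)² = 5.4325e-04 m²
L = m/(density·A) = 5380/(2730×5.4325e-04) = 3628 m
R = ρL/A = (2.52×10^-8)(3628)/(5.4325e-04) = 0.1683 Ω
R(137 °C) = 0.1683 × (1 + 0.0041×137) = 0.263 Ω

0.263 Ω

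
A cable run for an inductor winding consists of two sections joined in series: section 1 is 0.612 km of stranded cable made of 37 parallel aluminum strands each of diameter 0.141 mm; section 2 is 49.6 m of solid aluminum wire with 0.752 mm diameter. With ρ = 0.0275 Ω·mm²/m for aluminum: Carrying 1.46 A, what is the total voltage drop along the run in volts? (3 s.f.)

ρ = 0.0275 Ω·mm²/m = 2.75×10^-8 Ω·m
Section 1: A_strand = π(7.0500e-05)² = 1.561e-08 m²; R₁ = ρL/(N·A_s) = (2.75×10^-8)(612)/(37×1.561e-08) = 29.13 Ω
Section 2: A = π(d/2)² = π(3.7600e-04 m)² = 4.441e-07 m²
R₂ = (2.75×10^-8)(49.6)/(4.441e-07) = 3.071 Ω
R = R₁ + R₂ = 32.2 Ω
V = IR = 1.46 × 32.2 = 47.0 V

47.0 V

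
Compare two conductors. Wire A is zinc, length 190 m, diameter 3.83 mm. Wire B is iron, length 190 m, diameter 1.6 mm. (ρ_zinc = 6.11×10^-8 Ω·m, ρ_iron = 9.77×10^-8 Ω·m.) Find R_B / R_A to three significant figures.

9.16

R ∝ ρL/d², so R_B/R_A = (ρ_B/ρ_A) × (d_A/d_B)²
= (9.77×10^-8/6.11×10^-8) × (3.83/1.6)² = 9.16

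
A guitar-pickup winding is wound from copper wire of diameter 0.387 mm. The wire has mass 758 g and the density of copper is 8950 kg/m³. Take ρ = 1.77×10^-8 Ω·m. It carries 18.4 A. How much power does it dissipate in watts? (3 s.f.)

A = π(d/2)² = π(1.9350e-04 m)² = 1.1763e-07 m²
L = m/(density·A) = 0.758/(8950×1.1763e-07) = 720 m
R = ρL/A = (1.77×10^-8)(720)/(1.1763e-07) = 108.3 Ω
P = I²R = (18.4)² × 108.3 = 36700 W

36700 W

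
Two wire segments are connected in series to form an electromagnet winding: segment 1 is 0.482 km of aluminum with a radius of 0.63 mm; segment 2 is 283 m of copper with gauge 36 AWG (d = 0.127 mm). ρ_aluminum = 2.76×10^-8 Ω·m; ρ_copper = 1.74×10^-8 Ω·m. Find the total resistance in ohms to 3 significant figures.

Segment 1: A = πr² = π(6.3000e-04 m)² = 1.247e-06 m²
R₁ = ρL/A = (2.76×10^-8)(482)/(1.247e-06) = 10.67 Ω
Segment 2: A = π(0.127/2 mm)² = π(6.3500e-05 m)² = 1.267e-08 m²
R₂ = (1.74×10^-8)(283)/(1.267e-08) = 388.7 Ω
R = R₁ + R₂ = 399 Ω

399 Ω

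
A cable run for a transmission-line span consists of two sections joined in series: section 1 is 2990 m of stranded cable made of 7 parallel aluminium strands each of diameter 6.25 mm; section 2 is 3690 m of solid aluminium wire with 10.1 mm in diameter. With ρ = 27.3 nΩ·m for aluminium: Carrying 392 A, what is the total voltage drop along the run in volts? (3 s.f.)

642 V

ρ = 27.3 nΩ·m = 2.73×10^-8 Ω·m
Section 1: A_strand = π(3.1250e-03)² = 3.068e-05 m²; R₁ = ρL/(N·A_s) = (2.73×10^-8)(2990)/(7×3.068e-05) = 0.3801 Ω
Section 2: A = π(d/2)² = π(5.0500e-03 m)² = 8.012e-05 m²
R₂ = (2.73×10^-8)(3690)/(8.012e-05) = 1.257 Ω
R = R₁ + R₂ = 1.637 Ω
V = IR = 392 × 1.637 = 642 V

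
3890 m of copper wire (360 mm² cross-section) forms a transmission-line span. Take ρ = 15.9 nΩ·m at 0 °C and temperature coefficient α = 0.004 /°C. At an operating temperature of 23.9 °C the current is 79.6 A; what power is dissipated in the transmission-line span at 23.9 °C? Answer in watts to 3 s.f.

1190 W

ρ = 15.9 nΩ·m = 1.59×10^-8 Ω·m
A = 360 mm² = 3.600e-04 m²
R₍0₎ = ρL/A = (1.59×10^-8)(3890)/(3.600e-04) = 0.1718 Ω
R₍23.9₎ = R₍0₎(1 + αΔT) = 0.1718 × (1 + 0.004×23.9) = 0.1882 Ω
P = I²R = (79.6)² × 0.1882 = 1190 W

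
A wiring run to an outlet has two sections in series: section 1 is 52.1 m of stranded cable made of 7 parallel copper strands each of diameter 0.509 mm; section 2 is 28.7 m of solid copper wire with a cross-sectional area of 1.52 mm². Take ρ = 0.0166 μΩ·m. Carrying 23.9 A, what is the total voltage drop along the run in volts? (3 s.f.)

22.0 V

ρ = 0.0166 μΩ·m = 1.66×10^-8 Ω·m
Section 1: A_strand = π(2.5450e-04)² = 2.035e-07 m²; R₁ = ρL/(N·A_s) = (1.66×10^-8)(52.1)/(7×2.035e-07) = 0.6072 Ω
Section 2: A = 1.52 mm² = 1.520e-06 m²
R₂ = (1.66×10^-8)(28.7)/(1.520e-06) = 0.3134 Ω
R = R₁ + R₂ = 0.9206 Ω
V = IR = 23.9 × 0.9206 = 22.0 V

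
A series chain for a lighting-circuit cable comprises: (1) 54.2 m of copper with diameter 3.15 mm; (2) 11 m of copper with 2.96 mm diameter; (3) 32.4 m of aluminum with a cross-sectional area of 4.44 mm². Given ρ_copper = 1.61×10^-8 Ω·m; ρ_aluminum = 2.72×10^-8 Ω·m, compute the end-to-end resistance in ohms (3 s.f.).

0.336 Ω

Seg 1: A = π(d/2)² = π(1.5750e-03 m)² = 7.793e-06 m²
R_1 = (1.61×10^-8)(54.2)/(7.793e-06) = 0.112 Ω
Seg 2: A = π(d/2)² = π(1.4800e-03 m)² = 6.881e-06 m²
R_2 = (1.61×10^-8)(11)/(6.881e-06) = 0.02574 Ω
Seg 3: A = 4.44 mm² = 4.440e-06 m²
R_3 = (2.72×10^-8)(32.4)/(4.440e-06) = 0.1985 Ω
R_total = R_1 + R_2 + R_3 = 0.336 Ω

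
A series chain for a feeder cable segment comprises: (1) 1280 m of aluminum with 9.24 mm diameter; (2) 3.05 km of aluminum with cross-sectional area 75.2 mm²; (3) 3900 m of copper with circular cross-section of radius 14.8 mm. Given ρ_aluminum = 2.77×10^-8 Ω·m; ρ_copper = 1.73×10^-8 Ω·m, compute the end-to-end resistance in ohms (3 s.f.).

Seg 1: A = π(d/2)² = π(4.6200e-03 m)² = 6.706e-05 m²
R_1 = (2.77×10^-8)(1280)/(6.706e-05) = 0.5288 Ω
Seg 2: A = 75.2 mm² = 7.520e-05 m²
R_2 = (2.77×10^-8)(3050)/(7.520e-05) = 1.123 Ω
Seg 3: A = πr² = π(1.4800e-02 m)² = 6.881e-04 m²
R_3 = (1.73×10^-8)(3900)/(6.881e-04) = 0.09805 Ω
R_total = R_1 + R_2 + R_3 = 1.75 Ω

1.75 Ω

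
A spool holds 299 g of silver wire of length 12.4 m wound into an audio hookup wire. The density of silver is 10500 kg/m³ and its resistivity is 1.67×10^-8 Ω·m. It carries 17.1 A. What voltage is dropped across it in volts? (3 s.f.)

A = m/(density·L) = 0.299/(10500×12.4) = 2.2965e-06 m²
R = ρL/A = (1.67×10^-8)(12.4)/(2.2965e-06) = 0.09017 Ω
V = IR = 17.1 × 0.09017 = 1.54 V

1.54 V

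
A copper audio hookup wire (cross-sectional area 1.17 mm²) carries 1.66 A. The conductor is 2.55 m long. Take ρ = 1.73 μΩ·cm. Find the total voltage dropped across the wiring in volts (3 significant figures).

0.0626 V

ρ = 1.73 μΩ·cm = 1.73×10^-8 Ω·m
A = 1.17 mm² = 1.170e-06 m²
R = ρL/A = (1.73×10^-8)(2.55)/(1.170e-06) = 0.03771 Ω
V = IR = 1.66 × 0.03771 = 0.0626 V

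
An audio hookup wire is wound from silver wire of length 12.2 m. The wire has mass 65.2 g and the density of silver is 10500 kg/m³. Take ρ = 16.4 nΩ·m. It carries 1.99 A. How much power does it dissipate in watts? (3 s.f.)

ρ = 16.4 nΩ·m = 1.64×10^-8 Ω·m
A = m/(density·L) = 0.0652/(10500×12.2) = 5.0898e-07 m²
R = ρL/A = (1.64×10^-8)(12.2)/(5.0898e-07) = 0.3931 Ω
P = I²R = (1.99)² × 0.3931 = 1.56 W

1.56 W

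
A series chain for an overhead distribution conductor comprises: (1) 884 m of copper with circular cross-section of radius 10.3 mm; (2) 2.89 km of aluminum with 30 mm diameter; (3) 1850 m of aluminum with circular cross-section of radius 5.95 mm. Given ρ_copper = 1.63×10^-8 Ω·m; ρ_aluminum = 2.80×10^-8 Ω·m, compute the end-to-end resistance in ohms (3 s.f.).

Seg 1: A = πr² = π(1.0300e-02 m)² = 3.333e-04 m²
R_1 = (1.63×10^-8)(884)/(3.333e-04) = 0.04323 Ω
Seg 2: A = π(d/2)² = π(1.5000e-02 m)² = 7.069e-04 m²
R_2 = (2.80×10^-8)(2890)/(7.069e-04) = 0.1145 Ω
Seg 3: A = πr² = π(5.9500e-03 m)² = 1.112e-04 m²
R_3 = (2.80×10^-8)(1850)/(1.112e-04) = 0.4657 Ω
R_total = R_1 + R_2 + R_3 = 0.623 Ω

0.623 Ω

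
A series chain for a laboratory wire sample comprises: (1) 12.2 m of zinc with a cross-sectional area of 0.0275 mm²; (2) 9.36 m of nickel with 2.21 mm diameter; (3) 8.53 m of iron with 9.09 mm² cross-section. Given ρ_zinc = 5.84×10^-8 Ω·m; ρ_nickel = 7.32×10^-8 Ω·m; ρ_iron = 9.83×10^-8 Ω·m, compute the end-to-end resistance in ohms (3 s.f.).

Seg 1: A = 0.0275 mm² = 2.750e-08 m²
R_1 = (5.84×10^-8)(12.2)/(2.750e-08) = 25.91 Ω
Seg 2: A = π(d/2)² = π(1.1050e-03 m)² = 3.836e-06 m²
R_2 = (7.32×10^-8)(9.36)/(3.836e-06) = 0.1786 Ω
Seg 3: A = 9.09 mm² = 9.090e-06 m²
R_3 = (9.83×10^-8)(8.53)/(9.090e-06) = 0.09224 Ω
R_total = R_1 + R_2 + R_3 = 26.2 Ω

26.2 Ω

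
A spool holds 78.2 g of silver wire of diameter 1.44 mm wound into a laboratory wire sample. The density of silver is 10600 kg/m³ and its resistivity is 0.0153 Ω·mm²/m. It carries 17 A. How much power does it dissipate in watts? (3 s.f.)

ρ = 0.0153 Ω·mm²/m = 1.53×10^-8 Ω·m
A = π(d/2)² = π(7.2000e-04 m)² = 1.6286e-06 m²
L = m/(density·A) = 0.0782/(10600×1.6286e-06) = 4.53 m
R = ρL/A = (1.53×10^-8)(4.53)/(1.6286e-06) = 0.04256 Ω
P = I²R = (17)² × 0.04256 = 12.3 W

12.3 W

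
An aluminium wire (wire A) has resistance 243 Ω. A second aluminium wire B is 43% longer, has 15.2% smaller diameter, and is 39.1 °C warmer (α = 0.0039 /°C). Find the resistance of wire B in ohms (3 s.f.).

R ∝ ρL/d² with ρ ∝ (1+αΔT), so R_B/R_A = (1 + 43/100) × (1 − 15.2/100)⁻² × (1 + 0.0039×39.1)
= 1.43 × 1.391 × 1.153 = 2.292
R_B = 2.292 × 243 = 557 Ω

557 Ω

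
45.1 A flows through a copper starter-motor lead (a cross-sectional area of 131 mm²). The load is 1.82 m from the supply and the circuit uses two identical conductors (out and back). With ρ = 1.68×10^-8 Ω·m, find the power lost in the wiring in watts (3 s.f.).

0.949 W

A = 131 mm² = 1.310e-04 m²
Total conductor length (both ways) L = 2 × 1.82 = 3.64 m
R = ρL/A = (1.68×10^-8)(3.64)/(1.310e-04) = 4.668×10^-4 Ω
P = I²R = (45.1)² × 4.668×10^-4 = 0.949 W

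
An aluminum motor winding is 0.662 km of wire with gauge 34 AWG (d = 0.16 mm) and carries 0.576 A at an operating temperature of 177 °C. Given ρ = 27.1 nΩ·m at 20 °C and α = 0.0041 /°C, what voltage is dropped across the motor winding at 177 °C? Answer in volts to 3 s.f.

845 V

ρ = 27.1 nΩ·m = 2.71×10^-8 Ω·m
A = π(0.16/2 mm)² = π(8.0000e-05 m)² = 2.011e-08 m²
R₍20₎ = ρL/A = (2.71×10^-8)(662)/(2.011e-08) = 892.3 Ω
R₍177₎ = R₍20₎(1 + αΔT) = 892.3 × (1 + 0.0041×157) = 1467 Ω
V = IR = 0.576 × 1467 = 845 V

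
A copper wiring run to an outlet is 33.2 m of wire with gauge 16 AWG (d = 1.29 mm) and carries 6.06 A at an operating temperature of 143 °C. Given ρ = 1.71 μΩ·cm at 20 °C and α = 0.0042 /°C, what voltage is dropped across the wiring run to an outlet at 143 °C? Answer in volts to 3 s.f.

3.99 V

ρ = 1.71 μΩ·cm = 1.71×10^-8 Ω·m
A = π(1.29/2 mm)² = π(6.4500e-04 m)² = 1.307e-06 m²
R₍20₎ = ρL/A = (1.71×10^-8)(33.2)/(1.307e-06) = 0.4344 Ω
R₍143₎ = R₍20₎(1 + αΔT) = 0.4344 × (1 + 0.0042×123) = 0.6588 Ω
V = IR = 6.06 × 0.6588 = 3.99 V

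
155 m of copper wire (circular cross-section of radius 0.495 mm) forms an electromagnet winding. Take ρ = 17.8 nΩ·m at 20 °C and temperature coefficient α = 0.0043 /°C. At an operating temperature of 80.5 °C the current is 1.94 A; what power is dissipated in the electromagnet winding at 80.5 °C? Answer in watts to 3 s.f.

17.0 W

ρ = 17.8 nΩ·m = 1.78×10^-8 Ω·m
A = πr² = π(4.9500e-04 m)² = 7.698e-07 m²
R₍20₎ = ρL/A = (1.78×10^-8)(155)/(7.698e-07) = 3.584 Ω
R₍80.5₎ = R₍20₎(1 + αΔT) = 3.584 × (1 + 0.0043×60.5) = 4.517 Ω
P = I²R = (1.94)² × 4.517 = 17.0 W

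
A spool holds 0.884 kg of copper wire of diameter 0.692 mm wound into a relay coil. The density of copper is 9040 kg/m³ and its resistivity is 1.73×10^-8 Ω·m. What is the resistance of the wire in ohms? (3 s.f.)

A = π(d/2)² = π(3.4600e-04 m)² = 3.7610e-07 m²
L = m/(density·A) = 0.884/(9040×3.7610e-07) = 260 m
R = ρL/A = (1.73×10^-8)(260)/(3.7610e-07) = 12.0 Ω

12.0 Ω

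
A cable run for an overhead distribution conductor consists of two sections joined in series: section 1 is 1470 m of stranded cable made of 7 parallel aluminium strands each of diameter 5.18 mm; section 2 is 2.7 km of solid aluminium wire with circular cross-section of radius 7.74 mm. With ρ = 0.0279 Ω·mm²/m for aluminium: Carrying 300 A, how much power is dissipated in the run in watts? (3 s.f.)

ρ = 0.0279 Ω·mm²/m = 2.79×10^-8 Ω·m
Section 1: A_strand = π(2.5900e-03)² = 2.107e-05 m²; R₁ = ρL/(N·A_s) = (2.79×10^-8)(1470)/(7×2.107e-05) = 0.278 Ω
Section 2: A = πr² = π(7.7400e-03 m)² = 1.882e-04 m²
R₂ = (2.79×10^-8)(2700)/(1.882e-04) = 0.4003 Ω
R = R₁ + R₂ = 0.6783 Ω
P = I²R = (300)² × 0.6783 = 61000 W

61000 W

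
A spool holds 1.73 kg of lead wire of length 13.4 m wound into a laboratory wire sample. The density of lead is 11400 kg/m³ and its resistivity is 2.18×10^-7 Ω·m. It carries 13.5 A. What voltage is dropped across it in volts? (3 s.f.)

A = m/(density·L) = 1.73/(11400×13.4) = 1.1325e-05 m²
R = ρL/A = (2.18×10^-7)(13.4)/(1.1325e-05) = 0.2579 Ω
V = IR = 13.5 × 0.2579 = 3.48 V

3.48 V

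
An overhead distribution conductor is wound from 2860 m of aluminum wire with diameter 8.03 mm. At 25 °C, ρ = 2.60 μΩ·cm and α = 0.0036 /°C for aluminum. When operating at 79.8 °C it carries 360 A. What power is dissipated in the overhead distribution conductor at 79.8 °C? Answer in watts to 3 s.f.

ρ = 2.60 μΩ·cm = 2.60×10^-8 Ω·m
A = π(d/2)² = π(4.0150e-03 m)² = 5.064e-05 m²
R₍25₎ = ρL/A = (2.60×10^-8)(2860)/(5.064e-05) = 1.468 Ω
R₍79.8₎ = R₍25₎(1 + αΔT) = 1.468 × (1 + 0.0036×54.8) = 1.758 Ω
P = I²R = (360)² × 1.758 = 2.28×10^5 W

2.28×10^5 W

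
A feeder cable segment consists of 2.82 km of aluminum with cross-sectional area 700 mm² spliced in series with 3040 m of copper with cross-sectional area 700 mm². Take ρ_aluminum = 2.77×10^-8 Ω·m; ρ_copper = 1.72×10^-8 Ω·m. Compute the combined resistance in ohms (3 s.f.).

Segment 1: A = 700 mm² = 7.000e-04 m²
R₁ = ρL/A = (2.77×10^-8)(2820)/(7.000e-04) = 0.1116 Ω
R₂ = (1.72×10^-8)(3040)/(7.000e-04) = 0.0747 Ω
R = R₁ + R₂ = 0.186 Ω

0.186 Ω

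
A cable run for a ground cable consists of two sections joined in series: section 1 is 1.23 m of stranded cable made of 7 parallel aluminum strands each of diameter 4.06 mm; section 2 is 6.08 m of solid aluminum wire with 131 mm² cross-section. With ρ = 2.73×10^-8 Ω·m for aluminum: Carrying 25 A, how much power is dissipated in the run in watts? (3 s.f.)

1.02 W

Section 1: A_strand = π(2.0300e-03)² = 1.295e-05 m²; R₁ = ρL/(N·A_s) = (2.73×10^-8)(1.23)/(7×1.295e-05) = 3.705×10^-4 Ω
Section 2: A = 131 mm² = 1.310e-04 m²
R₂ = (2.73×10^-8)(6.08)/(1.310e-04) = 0.001267 Ω
R = R₁ + R₂ = 0.001638 Ω
P = I²R = (25)² × 0.001638 = 1.02 W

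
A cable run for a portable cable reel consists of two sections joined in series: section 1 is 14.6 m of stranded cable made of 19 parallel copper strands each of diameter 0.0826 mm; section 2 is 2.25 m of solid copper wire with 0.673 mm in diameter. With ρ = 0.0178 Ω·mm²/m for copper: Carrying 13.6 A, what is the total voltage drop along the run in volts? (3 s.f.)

ρ = 0.0178 Ω·mm²/m = 1.78×10^-8 Ω·m
Section 1: A_strand = π(4.1300e-05)² = 5.359e-09 m²; R₁ = ρL/(N·A_s) = (1.78×10^-8)(14.6)/(19×5.359e-09) = 2.553 Ω
Section 2: A = π(d/2)² = π(3.3650e-04 m)² = 3.557e-07 m²
R₂ = (1.78×10^-8)(2.25)/(3.557e-07) = 0.1126 Ω
R = R₁ + R₂ = 2.665 Ω
V = IR = 13.6 × 2.665 = 36.2 V

36.2 V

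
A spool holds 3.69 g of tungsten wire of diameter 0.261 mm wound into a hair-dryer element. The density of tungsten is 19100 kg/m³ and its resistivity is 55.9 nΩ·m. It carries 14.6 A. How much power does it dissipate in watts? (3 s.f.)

ρ = 55.9 nΩ·m = 5.59×10^-8 Ω·m
A = π(d/2)² = π(1.3050e-04 m)² = 5.3502e-08 m²
L = m/(density·A) = 0.00369/(19100×5.3502e-08) = 3.611 m
R = ρL/A = (5.59×10^-8)(3.611)/(5.3502e-08) = 3.773 Ω
P = I²R = (14.6)² × 3.773 = 804 W

804 W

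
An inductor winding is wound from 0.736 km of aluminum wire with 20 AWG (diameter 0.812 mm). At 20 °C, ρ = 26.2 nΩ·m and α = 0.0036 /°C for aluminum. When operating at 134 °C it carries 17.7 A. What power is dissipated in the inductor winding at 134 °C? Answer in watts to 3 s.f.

ρ = 26.2 nΩ·m = 2.62×10^-8 Ω·m
A = π(0.812/2 mm)² = π(4.0600e-04 m)² = 5.178e-07 m²
R₍20₎ = ρL/A = (2.62×10^-8)(736)/(5.178e-07) = 37.24 Ω
R₍134₎ = R₍20₎(1 + αΔT) = 37.24 × (1 + 0.0036×114) = 52.52 Ω
P = I²R = (17.7)² × 52.52 = 16500 W

16500 W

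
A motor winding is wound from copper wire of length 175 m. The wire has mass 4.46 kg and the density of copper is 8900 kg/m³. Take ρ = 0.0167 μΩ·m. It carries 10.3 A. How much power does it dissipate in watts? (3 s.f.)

108 W

ρ = 0.0167 μΩ·m = 1.67×10^-8 Ω·m
A = m/(density·L) = 4.46/(8900×175) = 2.8636e-06 m²
R = ρL/A = (1.67×10^-8)(175)/(2.8636e-06) = 1.021 Ω
P = I²R = (10.3)² × 1.021 = 108 W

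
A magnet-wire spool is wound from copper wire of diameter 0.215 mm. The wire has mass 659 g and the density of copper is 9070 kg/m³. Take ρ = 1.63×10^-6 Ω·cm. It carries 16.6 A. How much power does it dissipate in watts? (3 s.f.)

2.48×10^5 W

ρ = 1.63×10^-6 Ω·cm = 1.63×10^-8 Ω·m
A = π(d/2)² = π(1.0750e-04 m)² = 3.6305e-08 m²
L = m/(density·A) = 0.659/(9070×3.6305e-08) = 2001 m
R = ρL/A = (1.63×10^-8)(2001)/(3.6305e-08) = 898.5 Ω
P = I²R = (16.6)² × 898.5 = 2.48×10^5 W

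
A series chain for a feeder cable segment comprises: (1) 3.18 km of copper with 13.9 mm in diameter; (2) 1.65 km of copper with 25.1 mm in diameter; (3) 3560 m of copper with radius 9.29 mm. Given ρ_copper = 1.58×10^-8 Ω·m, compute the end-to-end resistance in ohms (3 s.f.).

Seg 1: A = π(d/2)² = π(6.9500e-03 m)² = 1.517e-04 m²
R_1 = (1.58×10^-8)(3180)/(1.517e-04) = 0.3311 Ω
Seg 2: A = π(d/2)² = π(1.2550e-02 m)² = 4.948e-04 m²
R_2 = (1.58×10^-8)(1650)/(4.948e-04) = 0.05269 Ω
Seg 3: A = πr² = π(9.2900e-03 m)² = 2.711e-04 m²
R_3 = (1.58×10^-8)(3560)/(2.711e-04) = 0.2075 Ω
R_total = R_1 + R_2 + R_3 = 0.591 Ω

0.591 Ω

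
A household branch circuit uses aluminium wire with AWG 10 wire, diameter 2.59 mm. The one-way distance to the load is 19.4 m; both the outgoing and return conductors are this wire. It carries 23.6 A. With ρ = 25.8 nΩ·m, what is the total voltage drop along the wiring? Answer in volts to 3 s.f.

ρ = 25.8 nΩ·m = 2.58×10^-8 Ω·m
A = π(2.59/2 mm)² = π(1.2950e-03 m)² = 5.269e-06 m²
Total conductor length (both ways) L = 2 × 19.4 = 38.8 m
R = ρL/A = (2.58×10^-8)(38.8)/(5.269e-06) = 0.19 Ω
V = IR = 23.6 × 0.19 = 4.48 V

4.48 V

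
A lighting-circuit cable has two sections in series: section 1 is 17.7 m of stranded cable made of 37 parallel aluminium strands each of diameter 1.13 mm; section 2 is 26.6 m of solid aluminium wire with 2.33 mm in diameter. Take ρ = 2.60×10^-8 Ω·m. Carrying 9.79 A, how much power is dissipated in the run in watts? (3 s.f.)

16.7 W

Section 1: A_strand = π(5.6500e-04)² = 1.003e-06 m²; R₁ = ρL/(N·A_s) = (2.60×10^-8)(17.7)/(37×1.003e-06) = 0.0124 Ω
Section 2: A = π(d/2)² = π(1.1650e-03 m)² = 4.264e-06 m²
R₂ = (2.60×10^-8)(26.6)/(4.264e-06) = 0.1622 Ω
R = R₁ + R₂ = 0.1746 Ω
P = I²R = (9.79)² × 0.1746 = 16.7 W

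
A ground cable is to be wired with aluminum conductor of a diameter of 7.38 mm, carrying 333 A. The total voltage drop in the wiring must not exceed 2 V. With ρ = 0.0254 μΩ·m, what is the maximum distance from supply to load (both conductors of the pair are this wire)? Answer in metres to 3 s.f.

ρ = 0.0254 μΩ·m = 2.54×10^-8 Ω·m
A = π(d/2)² = π(3.6900e-03 m)² = 4.278e-05 m²
L_max = V_max·A/(2·ρI) = (2)(4.278e-05)/(2×2.54×10^-8×333) = 5.06 m

5.06 m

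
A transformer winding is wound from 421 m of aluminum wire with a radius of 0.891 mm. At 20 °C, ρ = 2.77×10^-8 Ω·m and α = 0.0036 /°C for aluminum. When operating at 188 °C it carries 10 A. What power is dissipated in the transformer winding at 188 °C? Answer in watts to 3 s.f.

A = πr² = π(8.9100e-04 m)² = 2.494e-06 m²
R₍20₎ = ρL/A = (2.77×10^-8)(421)/(2.494e-06) = 4.676 Ω
R₍188₎ = R₍20₎(1 + αΔT) = 4.676 × (1 + 0.0036×168) = 7.504 Ω
P = I²R = (10)² × 7.504 = 750 W

750 W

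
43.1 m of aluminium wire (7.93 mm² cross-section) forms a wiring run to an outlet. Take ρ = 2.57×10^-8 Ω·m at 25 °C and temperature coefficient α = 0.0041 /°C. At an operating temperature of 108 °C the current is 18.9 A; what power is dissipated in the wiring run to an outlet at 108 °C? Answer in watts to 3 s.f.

A = 7.93 mm² = 7.930e-06 m²
R₍25₎ = ρL/A = (2.57×10^-8)(43.1)/(7.930e-06) = 0.1397 Ω
R₍108₎ = R₍25₎(1 + αΔT) = 0.1397 × (1 + 0.0041×83) = 0.1872 Ω
P = I²R = (18.9)² × 0.1872 = 66.9 W

66.9 W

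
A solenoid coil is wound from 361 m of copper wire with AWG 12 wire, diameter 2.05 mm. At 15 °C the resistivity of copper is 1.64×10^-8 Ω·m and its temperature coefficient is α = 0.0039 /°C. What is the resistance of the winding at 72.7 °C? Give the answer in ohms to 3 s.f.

2.20 Ω

A = π(2.05/2 mm)² = π(1.0250e-03 m)² = 3.301e-06 m²
R₍15°C₎ = ρL/A = (1.64×10^-8)(361)/(3.301e-06) = 1.794 Ω
R = R₀(1 + αΔT) = 1.794(1 + 0.0039×57.7) = 2.20 Ω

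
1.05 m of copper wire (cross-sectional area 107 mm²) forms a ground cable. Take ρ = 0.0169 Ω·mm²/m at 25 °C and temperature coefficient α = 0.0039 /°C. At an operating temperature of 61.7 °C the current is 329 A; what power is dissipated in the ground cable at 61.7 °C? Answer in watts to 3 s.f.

20.5 W

ρ = 0.0169 Ω·mm²/m = 1.69×10^-8 Ω·m
A = 107 mm² = 1.070e-04 m²
R₍25₎ = ρL/A = (1.69×10^-8)(1.05)/(1.070e-04) = 1.658×10^-4 Ω
R₍61.7₎ = R₍25₎(1 + αΔT) = 1.658×10^-4 × (1 + 0.0039×36.7) = 1.896×10^-4 Ω
P = I²R = (329)² × 1.896×10^-4 = 20.5 W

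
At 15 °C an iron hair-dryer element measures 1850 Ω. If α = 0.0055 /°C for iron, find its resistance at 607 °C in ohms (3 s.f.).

ΔT = 607 − 15 = 592 °C
R = R₀(1 + αΔT) = 1850 × (1 + 0.0055×592) = 1850 × 4.256 = 7870 Ω

7870 Ω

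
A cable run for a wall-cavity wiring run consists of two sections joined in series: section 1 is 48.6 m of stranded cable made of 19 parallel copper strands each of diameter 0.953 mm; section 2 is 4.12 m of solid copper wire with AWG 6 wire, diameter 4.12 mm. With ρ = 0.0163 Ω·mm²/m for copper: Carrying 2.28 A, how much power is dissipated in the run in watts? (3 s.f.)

ρ = 0.0163 Ω·mm²/m = 1.63×10^-8 Ω·m
Section 1: A_strand = π(4.7650e-04)² = 7.133e-07 m²; R₁ = ρL/(N·A_s) = (1.63×10^-8)(48.6)/(19×7.133e-07) = 0.05845 Ω
Section 2: A = π(4.12/2 mm)² = π(2.0600e-03 m)² = 1.333e-05 m²
R₂ = (1.63×10^-8)(4.12)/(1.333e-05) = 0.005037 Ω
R = R₁ + R₂ = 0.06349 Ω
P = I²R = (2.28)² × 0.06349 = 0.330 W

0.330 W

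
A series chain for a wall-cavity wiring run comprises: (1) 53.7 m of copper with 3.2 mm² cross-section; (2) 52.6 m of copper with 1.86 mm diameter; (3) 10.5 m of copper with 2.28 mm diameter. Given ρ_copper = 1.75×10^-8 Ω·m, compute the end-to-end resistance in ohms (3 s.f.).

Seg 1: A = 3.2 mm² = 3.200e-06 m²
R_1 = (1.75×10^-8)(53.7)/(3.200e-06) = 0.2937 Ω
Seg 2: A = π(d/2)² = π(9.3000e-04 m)² = 2.717e-06 m²
R_2 = (1.75×10^-8)(52.6)/(2.717e-06) = 0.3388 Ω
Seg 3: A = π(d/2)² = π(1.1400e-03 m)² = 4.083e-06 m²
R_3 = (1.75×10^-8)(10.5)/(4.083e-06) = 0.04501 Ω
R_total = R_1 + R_2 + R_3 = 0.677 Ω

0.677 Ω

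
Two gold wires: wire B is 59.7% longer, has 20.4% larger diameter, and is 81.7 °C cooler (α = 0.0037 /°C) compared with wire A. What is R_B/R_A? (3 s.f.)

R ∝ ρL/d² with ρ ∝ (1+αΔT), so R_B/R_A = (1 + 59.7/100) × (1 + 20.4/100)⁻² × (1 − 0.0037×81.7)
= 1.597 × 0.6898 × 0.6977 = 0.769

0.769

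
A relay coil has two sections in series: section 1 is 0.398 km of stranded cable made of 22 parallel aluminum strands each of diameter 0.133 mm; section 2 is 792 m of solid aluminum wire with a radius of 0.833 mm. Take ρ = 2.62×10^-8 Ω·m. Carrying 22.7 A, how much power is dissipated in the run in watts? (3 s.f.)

Section 1: A_strand = π(6.6500e-05)² = 1.389e-08 m²; R₁ = ρL/(N·A_s) = (2.62×10^-8)(398)/(22×1.389e-08) = 34.12 Ω
Section 2: A = πr² = π(8.3300e-04 m)² = 2.180e-06 m²
R₂ = (2.62×10^-8)(792)/(2.180e-06) = 9.519 Ω
R = R₁ + R₂ = 43.64 Ω
P = I²R = (22.7)² × 43.64 = 22500 W

22500 W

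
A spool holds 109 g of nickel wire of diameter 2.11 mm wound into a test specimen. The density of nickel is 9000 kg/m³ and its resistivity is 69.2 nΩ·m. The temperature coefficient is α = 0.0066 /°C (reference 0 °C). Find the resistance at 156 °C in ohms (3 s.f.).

ρ = 69.2 nΩ·m = 6.92×10^-8 Ω·m
A = π(d/2)² = π(1.0550e-03 m)² = 3.4967e-06 m²
L = m/(density·A) = 0.109/(9000×3.4967e-06) = 3.464 m
R = ρL/A = (6.92×10^-8)(3.464)/(3.4967e-06) = 0.06855 Ω
R(156 °C) = 0.06855 × (1 + 0.0066×156) = 0.139 Ω

0.139 Ω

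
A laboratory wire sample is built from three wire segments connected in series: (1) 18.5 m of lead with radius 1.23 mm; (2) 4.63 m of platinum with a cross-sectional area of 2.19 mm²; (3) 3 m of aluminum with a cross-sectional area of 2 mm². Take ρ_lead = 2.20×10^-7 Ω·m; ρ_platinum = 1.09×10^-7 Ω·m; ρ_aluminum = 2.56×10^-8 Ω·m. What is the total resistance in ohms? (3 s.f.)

1.13 Ω

Seg 1: A = πr² = π(1.2300e-03 m)² = 4.753e-06 m²
R_1 = (2.20×10^-7)(18.5)/(4.753e-06) = 0.8563 Ω
Seg 2: A = 2.19 mm² = 2.190e-06 m²
R_2 = (1.09×10^-7)(4.63)/(2.190e-06) = 0.2304 Ω
Seg 3: A = 2 mm² = 2.000e-06 m²
R_3 = (2.56×10^-8)(3)/(2.000e-06) = 0.0384 Ω
R_total = R_1 + R_2 + R_3 = 1.13 Ω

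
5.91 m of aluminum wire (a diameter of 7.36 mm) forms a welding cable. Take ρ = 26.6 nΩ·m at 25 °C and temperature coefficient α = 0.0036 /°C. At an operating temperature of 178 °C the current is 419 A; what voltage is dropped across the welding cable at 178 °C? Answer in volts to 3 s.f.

2.40 V

ρ = 26.6 nΩ·m = 2.66×10^-8 Ω·m
A = π(d/2)² = π(3.6800e-03 m)² = 4.254e-05 m²
R₍25₎ = ρL/A = (2.66×10^-8)(5.91)/(4.254e-05) = 0.003695 Ω
R₍178₎ = R₍25₎(1 + αΔT) = 0.003695 × (1 + 0.0036×153) = 0.00573 Ω
V = IR = 419 × 0.00573 = 2.40 V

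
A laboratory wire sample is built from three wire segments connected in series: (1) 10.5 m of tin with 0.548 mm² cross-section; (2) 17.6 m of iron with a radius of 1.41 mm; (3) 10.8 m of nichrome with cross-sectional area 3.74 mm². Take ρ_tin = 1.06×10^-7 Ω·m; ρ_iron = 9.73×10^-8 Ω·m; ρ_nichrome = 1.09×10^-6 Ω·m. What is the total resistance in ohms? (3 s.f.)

5.45 Ω

Seg 1: A = 0.548 mm² = 5.480e-07 m²
R_1 = (1.06×10^-7)(10.5)/(5.480e-07) = 2.031 Ω
Seg 2: A = πr² = π(1.4100e-03 m)² = 6.246e-06 m²
R_2 = (9.73×10^-8)(17.6)/(6.246e-06) = 0.2742 Ω
Seg 3: A = 3.74 mm² = 3.740e-06 m²
R_3 = (1.09×10^-6)(10.8)/(3.740e-06) = 3.148 Ω
R_total = R_1 + R_2 + R_3 = 5.45 Ω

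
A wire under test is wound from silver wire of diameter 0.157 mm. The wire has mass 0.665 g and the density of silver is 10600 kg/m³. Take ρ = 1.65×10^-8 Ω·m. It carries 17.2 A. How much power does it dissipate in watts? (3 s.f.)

817 W

A = π(d/2)² = π(7.8500e-05 m)² = 1.9359e-08 m²
L = m/(density·A) = 6.650×10^-4/(10600×1.9359e-08) = 3.241 m
R = ρL/A = (1.65×10^-8)(3.241)/(1.9359e-08) = 2.762 Ω
P = I²R = (17.2)² × 2.762 = 817 W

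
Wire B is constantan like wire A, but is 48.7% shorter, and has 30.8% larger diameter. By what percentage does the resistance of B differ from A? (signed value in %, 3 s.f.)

R ∝ L/d², so R_B/R_A = (1 − 48.7/100) × (1 + 30.8/100)⁻²
= 0.513 × 0.5845 = 0.2999
(R_B − R_A)/R_A = 0.2999 − 1 = -70.0%

-70.0%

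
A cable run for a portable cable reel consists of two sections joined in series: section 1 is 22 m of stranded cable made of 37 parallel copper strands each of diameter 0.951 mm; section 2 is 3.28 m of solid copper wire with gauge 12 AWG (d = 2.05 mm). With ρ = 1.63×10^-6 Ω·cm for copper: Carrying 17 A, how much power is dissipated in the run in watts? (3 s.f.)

ρ = 1.63×10^-6 Ω·cm = 1.63×10^-8 Ω·m
Section 1: A_strand = π(4.7550e-04)² = 7.103e-07 m²; R₁ = ρL/(N·A_s) = (1.63×10^-8)(22)/(37×7.103e-07) = 0.01364 Ω
Section 2: A = π(2.05/2 mm)² = π(1.0250e-03 m)² = 3.301e-06 m²
R₂ = (1.63×10^-8)(3.28)/(3.301e-06) = 0.0162 Ω
R = R₁ + R₂ = 0.02984 Ω
P = I²R = (17)² × 0.02984 = 8.62 W

8.62 W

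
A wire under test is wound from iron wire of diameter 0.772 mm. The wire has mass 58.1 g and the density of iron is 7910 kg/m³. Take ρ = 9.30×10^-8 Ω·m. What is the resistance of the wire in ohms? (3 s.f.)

A = π(d/2)² = π(3.8600e-04 m)² = 4.6808e-07 m²
L = m/(density·A) = 0.0581/(7910×4.6808e-07) = 15.69 m
R = ρL/A = (9.30×10^-8)(15.69)/(4.6808e-07) = 3.12 Ω

3.12 Ω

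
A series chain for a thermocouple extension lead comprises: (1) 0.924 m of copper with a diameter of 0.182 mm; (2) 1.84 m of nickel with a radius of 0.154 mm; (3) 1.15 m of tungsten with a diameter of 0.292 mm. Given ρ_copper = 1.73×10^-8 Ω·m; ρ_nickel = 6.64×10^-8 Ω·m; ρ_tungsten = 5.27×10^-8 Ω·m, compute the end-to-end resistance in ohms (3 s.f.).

3.16 Ω

Seg 1: A = π(d/2)² = π(9.1000e-05 m)² = 2.602e-08 m²
R_1 = (1.73×10^-8)(0.924)/(2.602e-08) = 0.6144 Ω
Seg 2: A = πr² = π(1.5400e-04 m)² = 7.451e-08 m²
R_2 = (6.64×10^-8)(1.84)/(7.451e-08) = 1.64 Ω
Seg 3: A = π(d/2)² = π(1.4600e-04 m)² = 6.697e-08 m²
R_3 = (5.27×10^-8)(1.15)/(6.697e-08) = 0.905 Ω
R_total = R_1 + R_2 + R_3 = 3.16 Ω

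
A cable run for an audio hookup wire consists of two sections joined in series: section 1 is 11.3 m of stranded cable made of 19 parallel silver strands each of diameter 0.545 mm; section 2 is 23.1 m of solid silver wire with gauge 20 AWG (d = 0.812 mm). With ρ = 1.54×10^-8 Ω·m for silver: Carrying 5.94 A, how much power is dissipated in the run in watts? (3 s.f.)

25.6 W

Section 1: A_strand = π(2.7250e-04)² = 2.333e-07 m²; R₁ = ρL/(N·A_s) = (1.54×10^-8)(11.3)/(19×2.333e-07) = 0.03926 Ω
Section 2: A = π(0.812/2 mm)² = π(4.0600e-04 m)² = 5.178e-07 m²
R₂ = (1.54×10^-8)(23.1)/(5.178e-07) = 0.687 Ω
R = R₁ + R₂ = 0.7262 Ω
P = I²R = (5.94)² × 0.7262 = 25.6 W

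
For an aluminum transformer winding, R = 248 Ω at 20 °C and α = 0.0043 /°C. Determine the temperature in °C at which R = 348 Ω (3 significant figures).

R = R₀(1 + α(T − T₀)) ⇒ T = T₀ + (R/R₀ − 1)/α
T = 20 + (348/248 − 1)/0.0043 = 20 + (0.4032)/0.0043 = 114 °C

114 °C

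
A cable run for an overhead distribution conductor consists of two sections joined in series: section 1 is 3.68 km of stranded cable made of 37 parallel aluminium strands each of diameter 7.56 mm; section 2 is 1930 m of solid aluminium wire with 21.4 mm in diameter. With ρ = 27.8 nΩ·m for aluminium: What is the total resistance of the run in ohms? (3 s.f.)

ρ = 27.8 nΩ·m = 2.78×10^-8 Ω·m
Section 1: A_strand = π(3.7800e-03)² = 4.489e-05 m²; R₁ = ρL/(N·A_s) = (2.78×10^-8)(3680)/(37×4.489e-05) = 0.0616 Ω
Section 2: A = π(d/2)² = π(1.0700e-02 m)² = 3.597e-04 m²
R₂ = (2.78×10^-8)(1930)/(3.597e-04) = 0.1492 Ω
R = R₁ + R₂ = 0.211 Ω

0.211 Ω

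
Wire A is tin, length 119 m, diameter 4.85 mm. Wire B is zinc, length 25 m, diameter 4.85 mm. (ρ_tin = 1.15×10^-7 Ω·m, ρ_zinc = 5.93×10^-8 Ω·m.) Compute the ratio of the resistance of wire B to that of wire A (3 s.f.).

R ∝ ρL/d², so R_B/R_A = (ρ_B/ρ_A) × (L_B/L_A)
= (5.93×10^-8/1.15×10^-7) × (25/119) = 0.108

0.108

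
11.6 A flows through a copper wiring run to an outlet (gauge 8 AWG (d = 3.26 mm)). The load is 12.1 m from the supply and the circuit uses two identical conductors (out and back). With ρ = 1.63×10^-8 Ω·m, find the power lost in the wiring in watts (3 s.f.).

A = π(3.26/2 mm)² = π(1.6300e-03 m)² = 8.347e-06 m²
Total conductor length (both ways) L = 2 × 12.1 = 24.2 m
R = ρL/A = (1.63×10^-8)(24.2)/(8.347e-06) = 0.04726 Ω
P = I²R = (11.6)² × 0.04726 = 6.36 W

6.36 W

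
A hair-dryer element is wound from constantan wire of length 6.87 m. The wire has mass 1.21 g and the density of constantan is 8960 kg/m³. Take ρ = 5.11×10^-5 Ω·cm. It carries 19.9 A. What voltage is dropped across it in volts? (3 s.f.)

ρ = 5.11×10^-5 Ω·cm = 5.11×10^-7 Ω·m
A = m/(density·L) = 0.00121/(8960×6.87) = 1.9657e-08 m²
R = ρL/A = (5.11×10^-7)(6.87)/(1.9657e-08) = 178.6 Ω
V = IR = 19.9 × 178.6 = 3550 V

3550 V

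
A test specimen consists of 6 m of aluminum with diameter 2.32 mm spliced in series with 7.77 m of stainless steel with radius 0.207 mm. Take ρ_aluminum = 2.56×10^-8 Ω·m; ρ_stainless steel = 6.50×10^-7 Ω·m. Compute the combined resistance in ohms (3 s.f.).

37.6 Ω

Segment 1: A = π(d/2)² = π(1.1600e-03 m)² = 4.227e-06 m²
R₁ = ρL/A = (2.56×10^-8)(6)/(4.227e-06) = 0.03634 Ω
Segment 2: A = πr² = π(2.0700e-04 m)² = 1.346e-07 m²
R₂ = (6.50×10^-7)(7.77)/(1.346e-07) = 37.52 Ω
R = R₁ + R₂ = 37.6 Ω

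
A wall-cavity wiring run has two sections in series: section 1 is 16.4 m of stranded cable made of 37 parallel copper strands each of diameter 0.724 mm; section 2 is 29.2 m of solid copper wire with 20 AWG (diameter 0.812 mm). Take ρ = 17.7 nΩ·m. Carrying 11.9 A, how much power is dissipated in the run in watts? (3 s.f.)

144 W

ρ = 17.7 nΩ·m = 1.77×10^-8 Ω·m
Section 1: A_strand = π(3.6200e-04)² = 4.117e-07 m²; R₁ = ρL/(N·A_s) = (1.77×10^-8)(16.4)/(37×4.117e-07) = 0.01906 Ω
Section 2: A = π(0.812/2 mm)² = π(4.0600e-04 m)² = 5.178e-07 m²
R₂ = (1.77×10^-8)(29.2)/(5.178e-07) = 0.9981 Ω
R = R₁ + R₂ = 1.017 Ω
P = I²R = (11.9)² × 1.017 = 144 W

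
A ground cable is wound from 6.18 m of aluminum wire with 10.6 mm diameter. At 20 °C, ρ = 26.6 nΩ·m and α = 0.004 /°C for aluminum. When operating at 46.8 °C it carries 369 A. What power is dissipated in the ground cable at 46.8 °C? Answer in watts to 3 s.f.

281 W

ρ = 26.6 nΩ·m = 2.66×10^-8 Ω·m
A = π(d/2)² = π(5.3000e-03 m)² = 8.825e-05 m²
R₍20₎ = ρL/A = (2.66×10^-8)(6.18)/(8.825e-05) = 0.001863 Ω
R₍46.8₎ = R₍20₎(1 + αΔT) = 0.001863 × (1 + 0.004×26.8) = 0.002063 Ω
P = I²R = (369)² × 0.002063 = 281 W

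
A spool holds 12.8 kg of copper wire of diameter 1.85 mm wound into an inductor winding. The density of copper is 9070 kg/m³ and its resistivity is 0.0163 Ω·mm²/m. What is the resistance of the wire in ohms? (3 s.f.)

3.18 Ω

ρ = 0.0163 Ω·mm²/m = 1.63×10^-8 Ω·m
A = π(d/2)² = π(9.2500e-04 m)² = 2.6880e-06 m²
L = m/(density·A) = 12.8/(9070×2.6880e-06) = 525 m
R = ρL/A = (1.63×10^-8)(525)/(2.6880e-06) = 3.18 Ω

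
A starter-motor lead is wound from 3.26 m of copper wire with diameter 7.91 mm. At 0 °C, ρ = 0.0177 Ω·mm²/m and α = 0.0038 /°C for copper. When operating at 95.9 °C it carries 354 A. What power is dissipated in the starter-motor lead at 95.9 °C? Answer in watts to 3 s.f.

ρ = 0.0177 Ω·mm²/m = 1.77×10^-8 Ω·m
A = π(d/2)² = π(3.9550e-03 m)² = 4.914e-05 m²
R₍0₎ = ρL/A = (1.77×10^-8)(3.26)/(4.914e-05) = 0.001174 Ω
R₍95.9₎ = R₍0₎(1 + αΔT) = 0.001174 × (1 + 0.0038×95.9) = 0.001602 Ω
P = I²R = (354)² × 0.001602 = 201 W

201 W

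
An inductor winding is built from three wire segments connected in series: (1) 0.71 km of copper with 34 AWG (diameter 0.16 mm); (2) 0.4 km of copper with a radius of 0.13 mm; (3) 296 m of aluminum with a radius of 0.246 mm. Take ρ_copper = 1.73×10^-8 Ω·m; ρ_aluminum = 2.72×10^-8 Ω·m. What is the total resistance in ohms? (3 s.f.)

Seg 1: A = π(0.16/2 mm)² = π(8.0000e-05 m)² = 2.011e-08 m²
R_1 = (1.73×10^-8)(710)/(2.011e-08) = 610.9 Ω
Seg 2: A = πr² = π(1.3000e-04 m)² = 5.309e-08 m²
R_2 = (1.73×10^-8)(400)/(5.309e-08) = 130.3 Ω
Seg 3: A = πr² = π(2.4600e-04 m)² = 1.901e-07 m²
R_3 = (2.72×10^-8)(296)/(1.901e-07) = 42.35 Ω
R_total = R_1 + R_2 + R_3 = 784 Ω

784 Ω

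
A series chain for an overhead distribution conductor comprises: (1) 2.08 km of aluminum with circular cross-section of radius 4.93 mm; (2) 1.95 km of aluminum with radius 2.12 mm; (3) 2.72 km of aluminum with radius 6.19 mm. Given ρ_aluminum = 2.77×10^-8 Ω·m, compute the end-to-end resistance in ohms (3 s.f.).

5.21 Ω

Seg 1: A = πr² = π(4.9300e-03 m)² = 7.636e-05 m²
R_1 = (2.77×10^-8)(2080)/(7.636e-05) = 0.7546 Ω
Seg 2: A = πr² = π(2.1200e-03 m)² = 1.412e-05 m²
R_2 = (2.77×10^-8)(1950)/(1.412e-05) = 3.826 Ω
Seg 3: A = πr² = π(6.1900e-03 m)² = 1.204e-04 m²
R_3 = (2.77×10^-8)(2720)/(1.204e-04) = 0.6259 Ω
R_total = R_1 + R_2 + R_3 = 5.21 Ω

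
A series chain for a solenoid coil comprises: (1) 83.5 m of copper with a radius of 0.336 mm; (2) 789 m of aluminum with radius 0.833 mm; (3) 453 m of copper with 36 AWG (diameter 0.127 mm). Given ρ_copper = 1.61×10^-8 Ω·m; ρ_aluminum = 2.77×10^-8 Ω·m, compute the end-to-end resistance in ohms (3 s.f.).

590 Ω

Seg 1: A = πr² = π(3.3600e-04 m)² = 3.547e-07 m²
R_1 = (1.61×10^-8)(83.5)/(3.547e-07) = 3.79 Ω
Seg 2: A = πr² = π(8.3300e-04 m)² = 2.180e-06 m²
R_2 = (2.77×10^-8)(789)/(2.180e-06) = 10.03 Ω
Seg 3: A = π(0.127/2 mm)² = π(6.3500e-05 m)² = 1.267e-08 m²
R_3 = (1.61×10^-8)(453)/(1.267e-08) = 575.7 Ω
R_total = R_1 + R_2 + R_3 = 590 Ω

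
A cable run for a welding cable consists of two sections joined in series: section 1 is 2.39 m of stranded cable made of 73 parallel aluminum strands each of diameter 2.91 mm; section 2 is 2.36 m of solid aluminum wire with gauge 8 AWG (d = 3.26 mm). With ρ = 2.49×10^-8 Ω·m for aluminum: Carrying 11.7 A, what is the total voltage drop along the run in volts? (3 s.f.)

0.0838 V

Section 1: A_strand = π(1.4550e-03)² = 6.651e-06 m²; R₁ = ρL/(N·A_s) = (2.49×10^-8)(2.39)/(73×6.651e-06) = 1.226×10^-4 Ω
Section 2: A = π(3.26/2 mm)² = π(1.6300e-03 m)² = 8.347e-06 m²
R₂ = (2.49×10^-8)(2.36)/(8.347e-06) = 0.00704 Ω
R = R₁ + R₂ = 0.007163 Ω
V = IR = 11.7 × 0.007163 = 0.0838 V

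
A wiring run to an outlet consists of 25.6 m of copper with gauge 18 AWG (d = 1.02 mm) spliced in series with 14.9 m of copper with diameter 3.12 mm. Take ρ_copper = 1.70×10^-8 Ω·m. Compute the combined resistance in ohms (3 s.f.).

0.566 Ω

Segment 1: A = π(1.02/2 mm)² = π(5.1000e-04 m)² = 8.171e-07 m²
R₁ = ρL/A = (1.70×10^-8)(25.6)/(8.171e-07) = 0.5326 Ω
Segment 2: A = π(d/2)² = π(1.5600e-03 m)² = 7.645e-06 m²
R₂ = (1.70×10^-8)(14.9)/(7.645e-06) = 0.03313 Ω
R = R₁ + R₂ = 0.566 Ω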